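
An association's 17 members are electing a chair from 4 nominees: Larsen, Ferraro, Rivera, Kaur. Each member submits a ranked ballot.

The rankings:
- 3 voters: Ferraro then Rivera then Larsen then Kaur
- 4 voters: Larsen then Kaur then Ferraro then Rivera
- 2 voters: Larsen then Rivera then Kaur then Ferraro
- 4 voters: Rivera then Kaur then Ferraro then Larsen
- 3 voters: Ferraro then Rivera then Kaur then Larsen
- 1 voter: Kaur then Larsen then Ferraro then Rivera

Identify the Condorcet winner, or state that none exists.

Check each pair by majority over 17 ballots:
Larsen–Ferraro: Ferraro 10–7.
Larsen–Rivera: Rivera 10–7.
Larsen–Kaur: Larsen 9–8.
Ferraro–Rivera: Ferraro 11–6.
Ferraro–Kaur: Kaur 11–6.
Rivera–Kaur: Rivera 12–5.
Each candidate drops at least one matchup (Larsen loses to Ferraro; Ferraro loses to Kaur; Rivera loses to Ferraro; Kaur loses to Larsen); the cycle Larsen > Kaur > Ferraro > Larsen rules out a Condorcet winner.

none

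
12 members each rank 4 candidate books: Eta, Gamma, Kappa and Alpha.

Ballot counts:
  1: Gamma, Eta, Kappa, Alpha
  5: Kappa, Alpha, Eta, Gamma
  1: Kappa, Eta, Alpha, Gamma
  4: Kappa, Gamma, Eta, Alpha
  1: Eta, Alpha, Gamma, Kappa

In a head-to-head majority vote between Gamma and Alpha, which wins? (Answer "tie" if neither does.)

Ballots ranking Gamma above Alpha: 1 + 4 = 5.
Ballots ranking Alpha above Gamma: 12 − 5 = 7.
Alpha wins the head-to-head 7–5.

Alpha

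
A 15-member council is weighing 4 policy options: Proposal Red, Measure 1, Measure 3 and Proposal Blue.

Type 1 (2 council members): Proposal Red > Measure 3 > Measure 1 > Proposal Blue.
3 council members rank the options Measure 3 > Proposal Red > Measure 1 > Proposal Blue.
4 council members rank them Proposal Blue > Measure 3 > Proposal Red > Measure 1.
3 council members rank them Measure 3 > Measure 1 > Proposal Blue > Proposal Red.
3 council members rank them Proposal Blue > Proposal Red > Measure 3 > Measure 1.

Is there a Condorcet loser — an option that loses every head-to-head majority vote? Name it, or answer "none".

Pairwise majorities:
Proposal Red vs Measure 1: Proposal Red, 12–3.
Proposal Red vs Measure 3: Proposal Red preferred on 2+3 = 5 ballots; Measure 3 wins 10–5.
Proposal Red–Proposal Blue: Proposal Blue 10–5.
Measure 1 vs Measure 3: Measure 1 preferred on 0 ballots; Measure 3 wins 15–0.
Measure 1 vs Proposal Blue: Measure 1 wins 8–7.
Measure 3–Proposal Blue: Measure 3 8–7.
Every option wins at least one matchup (Proposal Red beats Measure 1; Measure 1 beats Proposal Blue; Measure 3 beats Proposal Red; Proposal Blue beats Proposal Red), so there is no Condorcet loser.

none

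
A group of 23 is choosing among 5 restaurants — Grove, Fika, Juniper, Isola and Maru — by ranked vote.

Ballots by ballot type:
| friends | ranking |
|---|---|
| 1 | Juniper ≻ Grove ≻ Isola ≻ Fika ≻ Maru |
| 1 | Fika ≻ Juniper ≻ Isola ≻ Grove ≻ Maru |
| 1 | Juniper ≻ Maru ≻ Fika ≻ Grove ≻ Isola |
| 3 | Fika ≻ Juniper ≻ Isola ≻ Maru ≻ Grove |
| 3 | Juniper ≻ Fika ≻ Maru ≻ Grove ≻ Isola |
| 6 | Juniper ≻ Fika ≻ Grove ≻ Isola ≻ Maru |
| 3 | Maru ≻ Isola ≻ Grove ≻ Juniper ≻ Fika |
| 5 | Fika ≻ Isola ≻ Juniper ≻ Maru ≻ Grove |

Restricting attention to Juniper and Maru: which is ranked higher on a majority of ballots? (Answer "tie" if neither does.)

Ballots ranking Juniper above Maru: 1 + 1 + 1 + 3 + 3 + 6 + 5 = 20.
Ballots ranking Maru above Juniper: 23 − 20 = 3.
Juniper wins the head-to-head 20–3.

Juniper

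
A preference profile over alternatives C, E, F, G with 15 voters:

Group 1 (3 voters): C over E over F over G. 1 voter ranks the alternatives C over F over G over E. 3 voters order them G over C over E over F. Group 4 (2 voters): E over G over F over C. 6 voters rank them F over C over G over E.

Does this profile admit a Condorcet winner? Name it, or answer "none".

Pairwise majorities:
C vs E: C preferred on 3+1+3+6 = 13 ballots; C wins 13–2.
C vs F: C is ranked higher on 3+1+3 = 7 ballots, F on 8. F wins 8–7.
C vs G: 10 to 5, C.
E vs F: E is ranked higher on 3+3+2 = 8 ballots, F on 7. E wins 8–7.
E vs G: E is ranked higher on 3+2 = 5 ballots, G on 10. G wins 10–5.
F vs G: 3+1+6 = 10 for F, 5 for G — F by 10–5.
Each alternative drops at least one matchup (C loses to F; E loses to C; F loses to E; G loses to C); the cycle C → E → F → C rules out a Condorcet winner.

none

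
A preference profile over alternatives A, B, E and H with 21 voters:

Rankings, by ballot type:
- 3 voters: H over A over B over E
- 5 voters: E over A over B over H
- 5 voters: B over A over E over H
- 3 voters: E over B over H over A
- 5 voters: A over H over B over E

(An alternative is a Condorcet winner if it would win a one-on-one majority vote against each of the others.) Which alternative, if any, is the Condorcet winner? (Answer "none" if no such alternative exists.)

Check each pair by majority over 21 ballots:
A vs B: A, 13–8.
A vs E: A, 13–8.
A vs H: A, 15–6.
B–E: B 13–8.
B–H: B 13–8.
E–H: E 13–8.
Only A has no losses; A is the Condorcet winner.

A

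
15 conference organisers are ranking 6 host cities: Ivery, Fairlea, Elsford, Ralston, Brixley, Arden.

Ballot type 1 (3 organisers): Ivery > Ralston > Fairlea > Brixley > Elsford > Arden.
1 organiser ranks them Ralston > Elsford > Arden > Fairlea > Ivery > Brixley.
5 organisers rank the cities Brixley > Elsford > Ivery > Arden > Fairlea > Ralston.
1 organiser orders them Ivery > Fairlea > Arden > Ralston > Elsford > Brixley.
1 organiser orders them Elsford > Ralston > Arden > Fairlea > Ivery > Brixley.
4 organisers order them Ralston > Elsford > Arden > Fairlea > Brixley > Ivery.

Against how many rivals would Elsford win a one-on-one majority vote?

3

Elsford against each rival (15 organisers):
Elsford–Ivery: Elsford 11–4.
Elsford vs Fairlea: Elsford, 11–4.
Elsford–Ralston: Ralston 9–6.
Elsford vs Brixley: 7 to 8, Brixley.
Elsford vs Arden: Elsford preferred on 3+1+5+1+4 = 14 ballots; Elsford wins 14–1.
Elsford beats Ivery, Fairlea, Arden; loses to Ralston, Brixley — 3 pairwise wins.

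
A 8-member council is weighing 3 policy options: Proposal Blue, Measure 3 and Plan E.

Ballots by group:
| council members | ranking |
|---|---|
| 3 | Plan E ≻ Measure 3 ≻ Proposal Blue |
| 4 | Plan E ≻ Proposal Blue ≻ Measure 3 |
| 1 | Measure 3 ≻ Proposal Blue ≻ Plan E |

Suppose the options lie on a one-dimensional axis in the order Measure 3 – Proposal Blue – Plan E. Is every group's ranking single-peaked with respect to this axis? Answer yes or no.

Axis positions: Measure 3=1, Proposal Blue=2, Plan E=3.
Group 1: ranking walks positions 3-1-2; Measure 3 is ranked above Proposal Blue even though Proposal Blue lies between Measure 3 and the peak Plan E on the axis — preferences dip and rise again. Not single-peaked.
Group 2 (peak Plan E at position 3): ranking walks positions 3-2-1, expanding outward from the peak — single-peaked.
Group 3 (peak Measure 3 at position 1): ranking walks positions 1-2-3, expanding outward from the peak — single-peaked.
Group 1 violates single-peakedness, so the profile is not single-peaked on this axis.

no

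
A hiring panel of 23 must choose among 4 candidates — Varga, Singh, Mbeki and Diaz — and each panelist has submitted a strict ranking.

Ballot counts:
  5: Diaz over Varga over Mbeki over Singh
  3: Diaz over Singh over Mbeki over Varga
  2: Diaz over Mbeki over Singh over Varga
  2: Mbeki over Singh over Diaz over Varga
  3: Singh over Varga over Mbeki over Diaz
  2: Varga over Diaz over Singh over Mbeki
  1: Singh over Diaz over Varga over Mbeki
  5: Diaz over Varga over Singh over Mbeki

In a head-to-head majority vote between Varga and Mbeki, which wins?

Ballots ranking Varga above Mbeki: 5 + 3 + 2 + 1 + 5 = 16.
Ballots ranking Mbeki above Varga: 23 − 16 = 7.
Varga wins the head-to-head 16–7.

Varga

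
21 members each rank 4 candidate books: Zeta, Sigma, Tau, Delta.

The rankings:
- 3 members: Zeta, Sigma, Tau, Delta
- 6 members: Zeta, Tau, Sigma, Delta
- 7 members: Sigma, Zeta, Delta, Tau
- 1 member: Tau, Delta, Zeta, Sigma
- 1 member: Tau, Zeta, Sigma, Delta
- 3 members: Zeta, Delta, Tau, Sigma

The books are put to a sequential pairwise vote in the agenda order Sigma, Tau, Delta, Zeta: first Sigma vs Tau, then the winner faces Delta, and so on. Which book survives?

Round 1: Sigma vs Tau — 10–11, Tau advances.
Round 2: Tau vs Delta — 11–10, Tau advances.
Round 3: Tau vs Zeta — 2–19, Zeta advances.
Zeta survives the agenda.

Zeta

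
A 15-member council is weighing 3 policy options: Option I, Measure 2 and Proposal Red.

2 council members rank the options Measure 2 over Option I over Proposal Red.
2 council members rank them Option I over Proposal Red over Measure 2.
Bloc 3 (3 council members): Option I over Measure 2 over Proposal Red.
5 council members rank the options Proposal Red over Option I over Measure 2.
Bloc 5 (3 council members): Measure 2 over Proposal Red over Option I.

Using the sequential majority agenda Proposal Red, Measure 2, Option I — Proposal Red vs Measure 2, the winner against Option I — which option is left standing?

Round 1: Proposal Red vs Measure 2 — 7–8, Measure 2 advances.
Round 2: Measure 2 vs Option I — 5–10, Option I advances.
The agenda winner is Option I.

Option I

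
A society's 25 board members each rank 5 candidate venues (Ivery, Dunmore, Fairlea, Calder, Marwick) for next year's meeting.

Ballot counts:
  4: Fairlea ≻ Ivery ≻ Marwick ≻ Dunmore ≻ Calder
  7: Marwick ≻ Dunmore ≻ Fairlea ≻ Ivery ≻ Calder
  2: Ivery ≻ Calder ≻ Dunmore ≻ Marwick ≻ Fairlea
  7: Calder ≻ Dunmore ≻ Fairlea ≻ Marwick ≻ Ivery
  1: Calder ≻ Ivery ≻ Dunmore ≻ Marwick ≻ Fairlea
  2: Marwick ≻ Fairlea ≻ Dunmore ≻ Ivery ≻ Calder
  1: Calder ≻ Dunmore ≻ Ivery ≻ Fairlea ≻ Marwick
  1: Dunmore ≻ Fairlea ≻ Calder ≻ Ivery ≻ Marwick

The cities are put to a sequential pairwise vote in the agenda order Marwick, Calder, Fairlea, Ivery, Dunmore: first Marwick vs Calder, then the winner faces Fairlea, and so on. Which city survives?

Round 1: Marwick vs Calder — 13–12, Marwick advances.
Round 2: Marwick vs Fairlea — 12–13, Fairlea advances.
Round 3: Fairlea vs Ivery — 21–4, Fairlea advances.
Round 4: Fairlea vs Dunmore — 6–19, Dunmore advances.
The agenda winner is Dunmore.

Dunmore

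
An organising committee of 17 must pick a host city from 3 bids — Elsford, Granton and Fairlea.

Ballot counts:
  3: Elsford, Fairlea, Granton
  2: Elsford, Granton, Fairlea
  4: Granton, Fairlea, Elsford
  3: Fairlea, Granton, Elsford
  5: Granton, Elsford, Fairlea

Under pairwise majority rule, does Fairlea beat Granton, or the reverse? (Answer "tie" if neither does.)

Granton

Ballots ranking Fairlea above Granton: 3 + 3 = 6.
Ballots ranking Granton above Fairlea: 17 − 6 = 11.
Granton wins the head-to-head 11–6.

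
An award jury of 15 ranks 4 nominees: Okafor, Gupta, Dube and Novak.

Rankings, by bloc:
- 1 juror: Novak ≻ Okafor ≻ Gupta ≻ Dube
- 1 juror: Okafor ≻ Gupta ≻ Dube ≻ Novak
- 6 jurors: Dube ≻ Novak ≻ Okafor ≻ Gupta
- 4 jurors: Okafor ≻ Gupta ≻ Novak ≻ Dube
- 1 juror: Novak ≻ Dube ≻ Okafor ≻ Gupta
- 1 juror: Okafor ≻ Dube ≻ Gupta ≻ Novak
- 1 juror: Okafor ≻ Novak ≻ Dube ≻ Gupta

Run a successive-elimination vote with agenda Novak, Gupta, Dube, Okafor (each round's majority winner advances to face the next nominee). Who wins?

Round 1: Novak vs Gupta — 9–6, Novak advances.
Round 2: Novak vs Dube — 7–8, Dube advances.
Round 3: Dube vs Okafor — 7–8, Okafor advances.
Okafor survives the agenda.

Okafor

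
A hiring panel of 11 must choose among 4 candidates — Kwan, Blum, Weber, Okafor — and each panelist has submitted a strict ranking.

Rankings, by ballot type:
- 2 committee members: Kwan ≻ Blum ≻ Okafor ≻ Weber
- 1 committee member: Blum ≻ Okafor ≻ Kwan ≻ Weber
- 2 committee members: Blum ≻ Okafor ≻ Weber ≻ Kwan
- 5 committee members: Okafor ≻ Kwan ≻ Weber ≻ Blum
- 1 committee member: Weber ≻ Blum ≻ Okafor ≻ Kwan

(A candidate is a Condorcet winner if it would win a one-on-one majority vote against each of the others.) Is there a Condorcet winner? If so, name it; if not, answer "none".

none

Head-to-head results (11 committee members):
Kwan vs Blum: Kwan preferred on 2+5 = 7 ballots; Kwan wins 7–4.
Kwan vs Weber: Kwan is ranked higher on 2+1+5 = 8 ballots, Weber on 3. Kwan wins 8–3.
Kwan vs Okafor: 2 to 9, Okafor.
Blum vs Weber: Blum is ranked higher on 2+1+2 = 5 ballots, Weber on 6. Weber wins 6–5.
Blum vs Okafor: 2+1+2+1 = 6 for Blum, 5 for Okafor — Blum by 6–5.
Weber vs Okafor: 1 for Weber, 10 for Okafor — Okafor by 10–1.
Each candidate drops at least one matchup (Kwan loses to Okafor; Blum loses to Kwan; Weber loses to Kwan; Okafor loses to Blum); the cycle Kwan → Blum → Okafor → Kwan rules out a Condorcet winner.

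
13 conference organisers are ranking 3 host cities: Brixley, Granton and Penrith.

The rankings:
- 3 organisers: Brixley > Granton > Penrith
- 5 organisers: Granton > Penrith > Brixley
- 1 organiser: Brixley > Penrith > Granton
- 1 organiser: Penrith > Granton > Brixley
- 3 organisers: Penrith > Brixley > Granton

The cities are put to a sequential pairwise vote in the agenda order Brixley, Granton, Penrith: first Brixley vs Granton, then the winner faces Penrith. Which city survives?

Penrith

Round 1: Brixley vs Granton — 7–6, Brixley advances.
Round 2: Brixley vs Penrith — 4–9, Penrith advances.
The agenda winner is Penrith.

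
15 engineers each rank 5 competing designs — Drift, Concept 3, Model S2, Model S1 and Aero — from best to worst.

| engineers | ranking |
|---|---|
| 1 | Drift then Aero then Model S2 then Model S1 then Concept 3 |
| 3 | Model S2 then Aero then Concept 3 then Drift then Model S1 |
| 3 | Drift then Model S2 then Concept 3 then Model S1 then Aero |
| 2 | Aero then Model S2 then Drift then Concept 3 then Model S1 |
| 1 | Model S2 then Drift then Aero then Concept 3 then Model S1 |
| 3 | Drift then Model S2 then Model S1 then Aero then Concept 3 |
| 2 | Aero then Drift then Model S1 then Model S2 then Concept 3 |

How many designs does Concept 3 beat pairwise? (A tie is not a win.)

1

Concept 3 against each rival (15 engineers):
Concept 3 vs Drift: Drift, 12–3.
Concept 3 vs Model S2: Model S2, 15–0.
Concept 3 vs Model S1: Concept 3, 9–6.
Concept 3 vs Aero: Concept 3 is ranked higher on 3 ballots, Aero on 12. Aero wins 12–3.
Concept 3 beats Model S1; loses to Drift, Model S2, Aero — 1 pairwise win.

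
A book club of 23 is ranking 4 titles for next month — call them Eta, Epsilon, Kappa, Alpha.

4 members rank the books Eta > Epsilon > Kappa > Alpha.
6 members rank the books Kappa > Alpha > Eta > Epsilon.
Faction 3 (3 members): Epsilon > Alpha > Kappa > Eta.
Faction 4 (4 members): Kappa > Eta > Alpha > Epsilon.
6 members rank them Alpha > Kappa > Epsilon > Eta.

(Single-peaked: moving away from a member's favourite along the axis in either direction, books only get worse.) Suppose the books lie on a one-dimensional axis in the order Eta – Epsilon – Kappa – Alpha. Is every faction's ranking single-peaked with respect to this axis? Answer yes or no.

Axis positions: Eta=1, Epsilon=2, Kappa=3, Alpha=4.
Faction 1 (peak Eta at position 1): ranking walks positions 1-2-3-4, expanding outward from the peak — single-peaked.
Faction 2: ranking walks positions 3-4-1-2; Eta is ranked above Epsilon even though Epsilon lies between Eta and the peak Kappa on the axis — preferences dip and rise again. Not single-peaked.
Faction 3: ranking walks positions 2-4-3-1; Alpha is ranked above Kappa even though Kappa lies between Alpha and the peak Epsilon on the axis — preferences dip and rise again. Not single-peaked.
Faction 4: ranking walks positions 3-1-4-2; Eta is ranked above Epsilon even though Epsilon lies between Eta and the peak Kappa on the axis — preferences dip and rise again. Not single-peaked.
Faction 5 (peak Alpha at position 4): ranking walks positions 4-3-2-1, expanding outward from the peak — single-peaked.
Faction 2 violates single-peakedness, so the profile is not single-peaked on this axis.

no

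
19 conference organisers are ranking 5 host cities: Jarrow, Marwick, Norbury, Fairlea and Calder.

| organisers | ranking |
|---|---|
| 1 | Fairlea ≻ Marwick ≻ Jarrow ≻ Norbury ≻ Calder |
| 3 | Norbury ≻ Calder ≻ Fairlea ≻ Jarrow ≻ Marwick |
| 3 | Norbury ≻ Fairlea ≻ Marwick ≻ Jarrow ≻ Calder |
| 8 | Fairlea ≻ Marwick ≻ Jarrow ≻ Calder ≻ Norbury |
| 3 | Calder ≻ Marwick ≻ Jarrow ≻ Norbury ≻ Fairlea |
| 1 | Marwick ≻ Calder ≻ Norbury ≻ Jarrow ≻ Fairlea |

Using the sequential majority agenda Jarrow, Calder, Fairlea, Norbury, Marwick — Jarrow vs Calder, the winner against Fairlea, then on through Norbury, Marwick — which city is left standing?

Round 1: Jarrow vs Calder — 12–7, Jarrow advances.
Round 2: Jarrow vs Fairlea — 4–15, Fairlea advances.
Round 3: Fairlea vs Norbury — 9–10, Norbury advances.
Round 4: Norbury vs Marwick — 6–13, Marwick advances.
Marwick survives the agenda.

Marwick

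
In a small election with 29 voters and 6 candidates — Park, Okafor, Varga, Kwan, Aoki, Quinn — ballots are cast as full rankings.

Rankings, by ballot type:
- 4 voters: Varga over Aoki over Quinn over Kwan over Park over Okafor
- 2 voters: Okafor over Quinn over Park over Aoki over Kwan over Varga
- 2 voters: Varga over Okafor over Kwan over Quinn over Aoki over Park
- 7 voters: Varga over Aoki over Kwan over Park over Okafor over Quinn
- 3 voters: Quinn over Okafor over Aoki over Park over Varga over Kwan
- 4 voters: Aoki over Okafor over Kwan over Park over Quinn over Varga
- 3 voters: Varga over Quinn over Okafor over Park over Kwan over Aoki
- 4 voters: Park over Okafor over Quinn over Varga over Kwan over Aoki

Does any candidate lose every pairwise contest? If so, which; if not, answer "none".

Pairwise majorities:
Park–Okafor: Park 15–14.
Park–Varga: Varga 16–13.
Park vs Kwan: 2+3+3+4 = 12 for Park, 17 for Kwan — Kwan by 17–12.
Park vs Aoki: Aoki wins 20–9.
Park vs Quinn: Park wins 15–14.
Okafor vs Varga: Varga wins 16–13.
Okafor vs Kwan: 18 to 11, Okafor.
Okafor vs Aoki: 2+2+3+3+4 = 14 for Okafor, 15 for Aoki — Aoki by 15–14.
Okafor vs Quinn: Okafor is ranked higher on 2+2+7+4+4 = 19 ballots, Quinn on 10. Okafor wins 19–10.
Varga vs Kwan: Varga is ranked higher on 4+2+7+3+3+4 = 23 ballots, Kwan on 6. Varga wins 23–6.
Varga vs Aoki: Varga wins 20–9.
Varga–Quinn: Varga 16–13.
Kwan vs Aoki: Aoki, 20–9.
Kwan vs Quinn: Kwan is ranked higher on 2+7+4 = 13 ballots, Quinn on 16. Quinn wins 16–13.
Aoki vs Quinn: Aoki wins 15–14.
Every candidate wins at least one matchup (Park beats Okafor; Okafor beats Kwan; Varga beats Park; Kwan beats Park; Aoki beats Park; Quinn beats Kwan), so there is no Condorcet loser.

none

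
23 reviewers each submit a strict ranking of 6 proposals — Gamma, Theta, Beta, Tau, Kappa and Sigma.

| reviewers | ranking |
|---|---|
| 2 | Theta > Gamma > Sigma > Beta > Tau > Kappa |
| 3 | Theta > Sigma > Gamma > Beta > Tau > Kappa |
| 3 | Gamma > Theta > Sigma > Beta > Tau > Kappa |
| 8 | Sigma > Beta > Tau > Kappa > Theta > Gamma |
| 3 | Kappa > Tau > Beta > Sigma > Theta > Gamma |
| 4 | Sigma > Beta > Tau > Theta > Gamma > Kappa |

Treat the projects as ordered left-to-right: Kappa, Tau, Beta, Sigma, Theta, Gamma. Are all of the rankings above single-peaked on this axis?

yes

Axis positions: Kappa=1, Tau=2, Beta=3, Sigma=4, Theta=5, Gamma=6.
Bloc 1 (peak Theta at position 5): ranking walks positions 5-6-4-3-2-1, expanding outward from the peak — single-peaked.
Bloc 2 (peak Theta at position 5): ranking walks positions 5-4-6-3-2-1, expanding outward from the peak — single-peaked.
Bloc 3 (peak Gamma at position 6): ranking walks positions 6-5-4-3-2-1, expanding outward from the peak — single-peaked.
Bloc 4 (peak Sigma at position 4): ranking walks positions 4-3-2-1-5-6, expanding outward from the peak — single-peaked.
Bloc 5 (peak Kappa at position 1): ranking walks positions 1-2-3-4-5-6, expanding outward from the peak — single-peaked.
Bloc 6 (peak Sigma at position 4): ranking walks positions 4-3-2-5-6-1, expanding outward from the peak — single-peaked.
Every ranking is single-peaked on this axis.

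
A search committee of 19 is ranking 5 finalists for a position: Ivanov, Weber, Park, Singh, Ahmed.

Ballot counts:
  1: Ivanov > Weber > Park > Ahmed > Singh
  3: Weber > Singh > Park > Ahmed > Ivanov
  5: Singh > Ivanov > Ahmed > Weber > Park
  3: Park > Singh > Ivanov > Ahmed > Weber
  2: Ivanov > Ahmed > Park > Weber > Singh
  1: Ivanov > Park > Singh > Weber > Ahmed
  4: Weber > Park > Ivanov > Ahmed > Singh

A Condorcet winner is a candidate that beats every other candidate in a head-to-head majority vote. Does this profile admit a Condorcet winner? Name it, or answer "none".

Head-to-head results (19 committee members):
Ivanov vs Weber: Ivanov is ranked higher on 1+5+3+2+1 = 12 ballots, Weber on 7. Ivanov wins 12–7.
Ivanov vs Park: 9 to 10, Park.
Ivanov vs Singh: Ivanov preferred on 1+2+1+4 = 8 ballots; Singh wins 11–8.
Ivanov vs Ahmed: Ivanov is ranked higher on 1+5+3+2+1+4 = 16 ballots, Ahmed on 3. Ivanov wins 16–3.
Weber vs Park: 1+3+5+4 = 13 for Weber, 6 for Park — Weber by 13–6.
Weber vs Singh: Weber preferred on 1+3+2+4 = 10 ballots; Weber wins 10–9.
Weber vs Ahmed: 1+3+1+4 = 9 for Weber, 10 for Ahmed — Ahmed by 10–9.
Park vs Singh: Park is ranked higher on 1+3+2+1+4 = 11 ballots, Singh on 8. Park wins 11–8.
Park vs Ahmed: 1+3+3+1+4 = 12 for Park, 7 for Ahmed — Park by 12–7.
Singh vs Ahmed: 12 to 7, Singh.
No candidate is unbeaten: Ivanov loses to Park; Weber loses to Ivanov; Park loses to Weber; Singh loses to Weber; Ahmed loses to Ivanov. In particular Ivanov beats Weber beats Park beats Ivanov is a majority cycle — no Condorcet winner exists.

none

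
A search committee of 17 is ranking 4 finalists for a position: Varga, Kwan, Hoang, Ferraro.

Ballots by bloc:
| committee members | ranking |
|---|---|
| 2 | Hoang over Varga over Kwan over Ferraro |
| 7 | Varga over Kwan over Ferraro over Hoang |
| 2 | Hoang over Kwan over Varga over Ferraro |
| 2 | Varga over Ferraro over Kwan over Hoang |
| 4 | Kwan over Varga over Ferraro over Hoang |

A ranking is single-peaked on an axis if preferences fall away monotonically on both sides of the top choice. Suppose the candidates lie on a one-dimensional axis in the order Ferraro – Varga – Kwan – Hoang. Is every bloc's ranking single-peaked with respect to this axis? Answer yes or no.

Axis positions: Ferraro=1, Varga=2, Kwan=3, Hoang=4.
Bloc 1: ranking walks positions 4-2-3-1; Varga is ranked above Kwan even though Kwan lies between Varga and the peak Hoang on the axis — preferences dip and rise again. Not single-peaked.
Bloc 2 (peak Varga at position 2): ranking walks positions 2-3-1-4, expanding outward from the peak — single-peaked.
Bloc 3 (peak Hoang at position 4): ranking walks positions 4-3-2-1, expanding outward from the peak — single-peaked.
Bloc 4 (peak Varga at position 2): ranking walks positions 2-1-3-4, expanding outward from the peak — single-peaked.
Bloc 5 (peak Kwan at position 3): ranking walks positions 3-2-1-4, expanding outward from the peak — single-peaked.
Bloc 1 violates single-peakedness, so the profile is not single-peaked on this axis.

no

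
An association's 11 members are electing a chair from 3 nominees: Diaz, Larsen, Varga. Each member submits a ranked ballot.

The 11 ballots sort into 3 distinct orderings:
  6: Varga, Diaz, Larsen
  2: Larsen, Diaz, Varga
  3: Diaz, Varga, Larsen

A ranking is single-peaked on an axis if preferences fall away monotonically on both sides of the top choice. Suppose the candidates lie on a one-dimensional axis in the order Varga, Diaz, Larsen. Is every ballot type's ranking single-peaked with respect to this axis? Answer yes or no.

yes

Axis positions: Varga=1, Diaz=2, Larsen=3.
Ballot type 1 (peak Varga at position 1): ranking walks positions 1-2-3, expanding outward from the peak — single-peaked.
Ballot type 2 (peak Larsen at position 3): ranking walks positions 3-2-1, expanding outward from the peak — single-peaked.
Ballot type 3 (peak Diaz at position 2): ranking walks positions 2-1-3, expanding outward from the peak — single-peaked.
Every ranking is single-peaked on this axis.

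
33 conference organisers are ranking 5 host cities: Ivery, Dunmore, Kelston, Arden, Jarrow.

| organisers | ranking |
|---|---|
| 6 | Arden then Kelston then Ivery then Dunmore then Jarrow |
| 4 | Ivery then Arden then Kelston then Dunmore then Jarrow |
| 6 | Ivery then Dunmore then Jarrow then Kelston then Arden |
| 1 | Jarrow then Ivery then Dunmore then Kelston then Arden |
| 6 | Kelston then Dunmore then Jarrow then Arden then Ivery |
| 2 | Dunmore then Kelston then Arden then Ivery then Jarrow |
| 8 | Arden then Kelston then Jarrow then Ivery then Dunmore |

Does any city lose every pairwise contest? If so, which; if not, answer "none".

Jarrow

Pairwise majorities:
Ivery vs Dunmore: Ivery is ranked higher on 6+4+6+1+8 = 25 ballots, Dunmore on 8. Ivery wins 25–8.
Ivery vs Kelston: Kelston wins 22–11.
Ivery vs Arden: Ivery preferred on 4+6+1 = 11 ballots; Arden wins 22–11.
Ivery vs Jarrow: Ivery, 18–15.
Dunmore vs Kelston: Kelston wins 24–9.
Dunmore–Arden: Arden 18–15.
Dunmore vs Jarrow: 6+4+6+6+2 = 24 for Dunmore, 9 for Jarrow — Dunmore by 24–9.
Kelston–Arden: Arden 18–15.
Kelston vs Jarrow: Kelston wins 26–7.
Arden vs Jarrow: Arden preferred on 6+4+2+8 = 20 ballots; Arden wins 20–13.
Jarrow loses to every other city — it is the Condorcet loser.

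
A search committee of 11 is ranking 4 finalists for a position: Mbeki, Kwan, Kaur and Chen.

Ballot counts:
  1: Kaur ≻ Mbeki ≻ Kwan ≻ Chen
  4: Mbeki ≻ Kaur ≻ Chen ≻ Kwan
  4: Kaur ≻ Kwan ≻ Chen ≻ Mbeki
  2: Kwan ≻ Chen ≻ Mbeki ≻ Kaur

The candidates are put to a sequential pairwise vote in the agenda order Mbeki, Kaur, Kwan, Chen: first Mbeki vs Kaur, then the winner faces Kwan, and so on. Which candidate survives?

Kwan

Round 1: Mbeki vs Kaur — 6–5, Mbeki advances.
Round 2: Mbeki vs Kwan — 5–6, Kwan advances.
Round 3: Kwan vs Chen — 7–4, Kwan advances.
The agenda winner is Kwan.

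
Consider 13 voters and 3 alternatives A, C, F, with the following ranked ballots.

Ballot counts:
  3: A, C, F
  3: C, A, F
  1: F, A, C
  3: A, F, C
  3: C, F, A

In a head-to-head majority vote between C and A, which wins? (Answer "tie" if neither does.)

Ballots ranking C above A: 3 + 3 = 6.
Ballots ranking A above C: 13 − 6 = 7.
A wins the head-to-head 7–6.

A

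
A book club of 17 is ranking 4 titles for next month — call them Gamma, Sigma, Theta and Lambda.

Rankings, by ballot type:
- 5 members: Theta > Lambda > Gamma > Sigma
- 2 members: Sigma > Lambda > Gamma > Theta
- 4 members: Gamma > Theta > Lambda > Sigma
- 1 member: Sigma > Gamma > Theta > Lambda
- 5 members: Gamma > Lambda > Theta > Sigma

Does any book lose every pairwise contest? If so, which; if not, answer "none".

Pairwise majorities:
Gamma vs Sigma: 14 to 3, Gamma.
Gamma vs Theta: Gamma preferred on 2+4+1+5 = 12 ballots; Gamma wins 12–5.
Gamma vs Lambda: Gamma, 10–7.
Sigma vs Theta: Sigma preferred on 2+1 = 3 ballots; Theta wins 14–3.
Sigma–Lambda: Lambda 14–3.
Theta vs Lambda: Theta preferred on 5+4+1 = 10 ballots; Theta wins 10–7.
Only Sigma has no wins; Sigma is the Condorcet loser.

Sigma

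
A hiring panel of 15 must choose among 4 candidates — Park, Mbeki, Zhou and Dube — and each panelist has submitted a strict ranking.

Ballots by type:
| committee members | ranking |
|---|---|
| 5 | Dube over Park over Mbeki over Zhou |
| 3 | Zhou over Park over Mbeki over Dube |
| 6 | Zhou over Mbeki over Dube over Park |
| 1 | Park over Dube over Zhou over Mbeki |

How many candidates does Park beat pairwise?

Park against each rival (15 committee members):
Park vs Mbeki: 5+3+1 = 9 for Park, 6 for Mbeki — Park by 9–6.
Park vs Zhou: Park preferred on 5+1 = 6 ballots; Zhou wins 9–6.
Park vs Dube: Park preferred on 3+1 = 4 ballots; Dube wins 11–4.
Park beats Mbeki; loses to Zhou, Dube — 1 pairwise win.

1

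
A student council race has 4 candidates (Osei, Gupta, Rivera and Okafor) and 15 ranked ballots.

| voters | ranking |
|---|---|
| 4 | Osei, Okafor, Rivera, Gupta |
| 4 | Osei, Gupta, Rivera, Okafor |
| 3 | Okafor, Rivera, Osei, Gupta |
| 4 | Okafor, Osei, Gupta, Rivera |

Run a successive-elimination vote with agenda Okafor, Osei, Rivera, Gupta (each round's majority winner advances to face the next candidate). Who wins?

Round 1: Okafor vs Osei — 7–8, Osei advances.
Round 2: Osei vs Rivera — 12–3, Osei advances.
Round 3: Osei vs Gupta — 15–0, Osei advances.
Osei survives the agenda.

Osei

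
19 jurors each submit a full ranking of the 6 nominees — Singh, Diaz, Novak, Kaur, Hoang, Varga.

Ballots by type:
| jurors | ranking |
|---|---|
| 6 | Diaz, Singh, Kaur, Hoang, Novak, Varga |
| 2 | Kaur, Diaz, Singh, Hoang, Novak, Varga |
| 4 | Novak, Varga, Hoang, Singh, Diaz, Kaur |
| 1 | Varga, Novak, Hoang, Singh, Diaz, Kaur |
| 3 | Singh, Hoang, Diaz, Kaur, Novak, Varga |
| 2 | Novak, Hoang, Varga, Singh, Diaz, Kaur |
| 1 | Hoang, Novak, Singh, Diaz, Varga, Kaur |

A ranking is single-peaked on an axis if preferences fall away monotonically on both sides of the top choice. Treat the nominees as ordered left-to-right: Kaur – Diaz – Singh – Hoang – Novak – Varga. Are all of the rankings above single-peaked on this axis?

yes

Axis positions: Kaur=1, Diaz=2, Singh=3, Hoang=4, Novak=5, Varga=6.
Type 1 (peak Diaz at position 2): ranking walks positions 2-3-1-4-5-6, expanding outward from the peak — single-peaked.
Type 2 (peak Kaur at position 1): ranking walks positions 1-2-3-4-5-6, expanding outward from the peak — single-peaked.
Type 3 (peak Novak at position 5): ranking walks positions 5-6-4-3-2-1, expanding outward from the peak — single-peaked.
Type 4 (peak Varga at position 6): ranking walks positions 6-5-4-3-2-1, expanding outward from the peak — single-peaked.
Type 5 (peak Singh at position 3): ranking walks positions 3-4-2-1-5-6, expanding outward from the peak — single-peaked.
Type 6 (peak Novak at position 5): ranking walks positions 5-4-6-3-2-1, expanding outward from the peak — single-peaked.
Type 7 (peak Hoang at position 4): ranking walks positions 4-5-3-2-6-1, expanding outward from the peak — single-peaked.
Every ranking is single-peaked on this axis.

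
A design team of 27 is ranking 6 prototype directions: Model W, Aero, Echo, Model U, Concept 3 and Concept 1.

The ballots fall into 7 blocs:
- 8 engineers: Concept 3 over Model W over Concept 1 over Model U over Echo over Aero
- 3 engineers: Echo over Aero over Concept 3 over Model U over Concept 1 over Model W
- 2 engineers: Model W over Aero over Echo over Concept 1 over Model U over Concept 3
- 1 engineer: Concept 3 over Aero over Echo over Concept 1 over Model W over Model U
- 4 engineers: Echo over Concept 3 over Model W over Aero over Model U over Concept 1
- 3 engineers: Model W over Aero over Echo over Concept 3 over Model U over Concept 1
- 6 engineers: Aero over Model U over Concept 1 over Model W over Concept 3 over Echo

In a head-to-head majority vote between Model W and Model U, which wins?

Model W

Ballots ranking Model W above Model U: 8 + 2 + 1 + 4 + 3 = 18.
Ballots ranking Model U above Model W: 27 − 18 = 9.
Model W wins the head-to-head 18–9.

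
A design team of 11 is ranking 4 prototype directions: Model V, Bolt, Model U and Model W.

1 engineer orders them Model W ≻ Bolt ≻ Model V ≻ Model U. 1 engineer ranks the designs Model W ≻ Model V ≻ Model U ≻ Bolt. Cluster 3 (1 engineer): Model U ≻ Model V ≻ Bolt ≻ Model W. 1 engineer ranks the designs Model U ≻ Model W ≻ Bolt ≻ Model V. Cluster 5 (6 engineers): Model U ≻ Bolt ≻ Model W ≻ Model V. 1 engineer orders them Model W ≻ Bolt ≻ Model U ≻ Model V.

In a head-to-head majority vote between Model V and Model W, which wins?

Ballots ranking Model V above Model W: 1.
Ballots ranking Model W above Model V: 11 − 1 = 10.
Model W wins the head-to-head 10–1.

Model W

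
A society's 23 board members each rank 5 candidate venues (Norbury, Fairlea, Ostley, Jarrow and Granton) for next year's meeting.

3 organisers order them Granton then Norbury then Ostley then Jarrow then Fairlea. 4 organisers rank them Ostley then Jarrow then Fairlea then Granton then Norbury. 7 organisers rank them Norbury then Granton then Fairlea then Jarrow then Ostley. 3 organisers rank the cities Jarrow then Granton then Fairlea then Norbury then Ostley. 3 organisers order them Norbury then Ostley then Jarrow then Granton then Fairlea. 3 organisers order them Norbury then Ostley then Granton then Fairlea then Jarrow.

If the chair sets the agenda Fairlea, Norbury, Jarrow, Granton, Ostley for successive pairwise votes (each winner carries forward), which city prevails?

Round 1: Fairlea vs Norbury — 7–16, Norbury advances.
Round 2: Norbury vs Jarrow — 16–7, Norbury advances.
Round 3: Norbury vs Granton — 13–10, Norbury advances.
Round 4: Norbury vs Ostley — 19–4, Norbury advances.
The agenda winner is Norbury.

Norbury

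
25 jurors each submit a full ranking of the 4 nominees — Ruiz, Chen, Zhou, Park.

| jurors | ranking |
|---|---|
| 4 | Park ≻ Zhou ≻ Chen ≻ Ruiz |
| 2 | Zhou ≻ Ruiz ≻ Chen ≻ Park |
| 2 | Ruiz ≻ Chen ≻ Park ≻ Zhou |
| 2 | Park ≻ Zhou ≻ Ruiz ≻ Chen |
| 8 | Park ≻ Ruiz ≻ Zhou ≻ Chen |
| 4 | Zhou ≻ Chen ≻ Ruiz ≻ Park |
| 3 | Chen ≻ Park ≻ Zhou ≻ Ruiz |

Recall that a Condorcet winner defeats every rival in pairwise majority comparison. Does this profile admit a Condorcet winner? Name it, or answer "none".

Pairwise majorities:
Ruiz vs Chen: Ruiz preferred on 2+2+2+8 = 14 ballots; Ruiz wins 14–11.
Ruiz vs Zhou: 2+8 = 10 for Ruiz, 15 for Zhou — Zhou by 15–10.
Ruiz vs Park: Ruiz preferred on 2+2+4 = 8 ballots; Park wins 17–8.
Chen vs Zhou: 5 to 20, Zhou.
Chen vs Park: 2+2+4+3 = 11 for Chen, 14 for Park — Park by 14–11.
Zhou vs Park: 6 to 19, Park.
Park defeats every rival head-to-head and is the Condorcet winner.

Park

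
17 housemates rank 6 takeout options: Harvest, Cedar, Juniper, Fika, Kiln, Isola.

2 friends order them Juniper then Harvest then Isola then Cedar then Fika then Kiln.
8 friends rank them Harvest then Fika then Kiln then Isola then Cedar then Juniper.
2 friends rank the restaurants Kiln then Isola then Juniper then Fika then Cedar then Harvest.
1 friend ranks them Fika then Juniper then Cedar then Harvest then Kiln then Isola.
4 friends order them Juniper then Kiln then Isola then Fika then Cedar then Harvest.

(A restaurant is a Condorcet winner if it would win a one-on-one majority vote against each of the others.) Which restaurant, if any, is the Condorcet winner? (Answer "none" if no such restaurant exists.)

Pairwise majorities:
Harvest vs Cedar: Harvest preferred on 2+8 = 10 ballots; Harvest wins 10–7.
Harvest vs Juniper: Harvest is ranked higher on 8 ballots, Juniper on 9. Juniper wins 9–8.
Harvest vs Fika: Harvest wins 10–7.
Harvest vs Kiln: Harvest, 11–6.
Harvest vs Isola: 11 to 6, Harvest.
Cedar vs Juniper: 8 to 9, Juniper.
Cedar vs Fika: 2 to 15, Fika.
Cedar vs Kiln: Cedar is ranked higher on 2+1 = 3 ballots, Kiln on 14. Kiln wins 14–3.
Cedar vs Isola: Isola wins 16–1.
Juniper vs Fika: Juniper preferred on 2+2+4 = 8 ballots; Fika wins 9–8.
Juniper vs Kiln: Kiln, 10–7.
Juniper vs Isola: Isola, 10–7.
Fika vs Kiln: Fika is ranked higher on 2+8+1 = 11 ballots, Kiln on 6. Fika wins 11–6.
Fika vs Isola: 9 to 8, Fika.
Kiln vs Isola: Kiln, 15–2.
Each restaurant drops at least one matchup (Harvest loses to Juniper; Cedar loses to Harvest; Juniper loses to Fika; Fika loses to Harvest; Kiln loses to Harvest; Isola loses to Harvest); the cycle Harvest → Fika → Juniper → Harvest rules out a Condorcet winner.

none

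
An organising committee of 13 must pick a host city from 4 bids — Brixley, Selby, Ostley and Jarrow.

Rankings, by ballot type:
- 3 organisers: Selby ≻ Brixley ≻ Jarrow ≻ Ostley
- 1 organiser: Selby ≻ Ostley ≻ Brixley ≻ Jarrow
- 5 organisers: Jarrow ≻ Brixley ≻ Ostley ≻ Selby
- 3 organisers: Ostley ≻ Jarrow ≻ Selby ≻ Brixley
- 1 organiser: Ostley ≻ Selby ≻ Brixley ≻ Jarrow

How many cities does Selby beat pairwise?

1

Selby against each rival (13 organisers):
Selby–Brixley: Selby 8–5.
Selby vs Ostley: Selby preferred on 3+1 = 4 ballots; Ostley wins 9–4.
Selby–Jarrow: Jarrow 8–5.
Selby beats Brixley; loses to Ostley, Jarrow — 1 pairwise win.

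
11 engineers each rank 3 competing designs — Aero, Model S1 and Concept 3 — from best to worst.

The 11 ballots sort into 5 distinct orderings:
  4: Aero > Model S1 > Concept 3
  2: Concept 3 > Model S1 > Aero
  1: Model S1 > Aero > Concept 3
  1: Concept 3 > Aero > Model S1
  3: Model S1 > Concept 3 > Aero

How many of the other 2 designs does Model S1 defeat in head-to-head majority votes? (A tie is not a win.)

2

Model S1 against each rival (11 engineers):
Model S1–Aero: Model S1 6–5.
Model S1 vs Concept 3: Model S1, 8–3.
Model S1 beats Aero, Concept 3 — 2 pairwise wins.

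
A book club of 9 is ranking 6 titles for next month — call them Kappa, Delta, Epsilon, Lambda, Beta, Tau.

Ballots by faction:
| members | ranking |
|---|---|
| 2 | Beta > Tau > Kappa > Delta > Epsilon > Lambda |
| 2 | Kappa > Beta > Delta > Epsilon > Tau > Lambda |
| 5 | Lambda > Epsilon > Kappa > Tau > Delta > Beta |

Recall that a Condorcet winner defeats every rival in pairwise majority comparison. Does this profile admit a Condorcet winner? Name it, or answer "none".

Lambda

Check each pair by majority over 9 ballots:
Kappa vs Delta: Kappa is ranked higher on 2+2+5 = 9 ballots, Delta on 0. Kappa wins 9–0.
Kappa vs Epsilon: Kappa preferred on 2+2 = 4 ballots; Epsilon wins 5–4.
Kappa vs Lambda: Kappa is ranked higher on 2+2 = 4 ballots, Lambda on 5. Lambda wins 5–4.
Kappa vs Beta: Kappa preferred on 2+5 = 7 ballots; Kappa wins 7–2.
Kappa vs Tau: Kappa is ranked higher on 2+5 = 7 ballots, Tau on 2. Kappa wins 7–2.
Delta vs Epsilon: Delta is ranked higher on 2+2 = 4 ballots, Epsilon on 5. Epsilon wins 5–4.
Delta vs Lambda: Lambda wins 5–4.
Delta–Beta: Delta 5–4.
Delta vs Tau: Tau, 7–2.
Epsilon vs Lambda: 4 to 5, Lambda.
Epsilon vs Beta: Epsilon, 5–4.
Epsilon vs Tau: Epsilon is ranked higher on 2+5 = 7 ballots, Tau on 2. Epsilon wins 7–2.
Lambda vs Beta: Lambda preferred on 5 ballots; Lambda wins 5–4.
Lambda–Tau: Lambda 5–4.
Beta–Tau: Tau 5–4.
Lambda beats each of Kappa, Delta, Epsilon, Beta, Tau — Lambda is the Condorcet winner.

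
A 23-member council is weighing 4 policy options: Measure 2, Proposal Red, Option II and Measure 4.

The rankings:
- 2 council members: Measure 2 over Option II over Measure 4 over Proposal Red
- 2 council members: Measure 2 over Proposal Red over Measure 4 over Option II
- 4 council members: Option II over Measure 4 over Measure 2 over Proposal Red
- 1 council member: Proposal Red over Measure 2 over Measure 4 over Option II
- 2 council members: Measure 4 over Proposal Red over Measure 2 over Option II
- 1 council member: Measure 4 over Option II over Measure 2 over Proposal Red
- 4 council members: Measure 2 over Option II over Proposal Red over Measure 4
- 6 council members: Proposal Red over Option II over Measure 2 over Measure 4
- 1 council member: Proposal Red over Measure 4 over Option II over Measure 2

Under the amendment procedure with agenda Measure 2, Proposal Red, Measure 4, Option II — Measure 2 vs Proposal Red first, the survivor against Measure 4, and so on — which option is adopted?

Round 1: Measure 2 vs Proposal Red — 13–10, Measure 2 advances.
Round 2: Measure 2 vs Measure 4 — 15–8, Measure 2 advances.
Round 3: Measure 2 vs Option II — 11–12, Option II advances.
Option II survives the agenda.

Option II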